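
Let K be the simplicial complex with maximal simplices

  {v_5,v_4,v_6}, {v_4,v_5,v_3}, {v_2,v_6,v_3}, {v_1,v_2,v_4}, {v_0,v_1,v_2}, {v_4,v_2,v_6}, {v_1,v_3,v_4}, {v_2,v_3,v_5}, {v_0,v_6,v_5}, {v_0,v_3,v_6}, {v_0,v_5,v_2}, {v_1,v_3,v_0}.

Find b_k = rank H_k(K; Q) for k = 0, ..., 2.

We work with the vertex ordering v_0 < v_1 < v_2 < v_3 < v_4 < v_5 < v_6. The simplices of K, each written with vertices in increasing order, are:

  0-simplices (7): [v_0], [v_1], [v_2], [v_3], [v_4], [v_5], [v_6]
  1-simplices (18): (18 of them)
  2-simplices (12): (12 of them)

giving chain groups C_0 ≅ Z^7, C_1 ≅ Z^18, C_2 ≅ Z^12.

∂_1: C_1 → C_0 sends each edge [p,q] (with p < q) to q − p. For instance
  ∂[v_2,v_6] = [v_6] − [v_2].
The resulting 7×18 matrix has rank 6, and its Smith normal form has invariant factors (1,1,1,1,1,1).

Boundary ∂_2: C_2 → C_1 maps a triangle to the signed sum of its edges. For instance
  ∂[v_0,v_1,v_3] = [v_1,v_3] − [v_0,v_3] + [v_0,v_1],
  ∂[v_0,v_3,v_6] = [v_3,v_6] − [v_0,v_6] + [v_0,v_3].
As a 18×12 matrix over Z this has rank 12, with invariant factors (1,1,1,1,1,1,1,1,1,1,1,2).

Computing H_k = (kernel of ∂_k) / (image of ∂_{k+1}):

  H_0: rank C_0 − rank ∂_1 = 7 − 6 = 1, and the invariant factors of ∂_1 are all 1, so H_0 ≅ Z.
  H_1: rank ker ∂_1 − rank ∂_2 = (18 − 6) − 12 = 0, and ∂_2 has invariant factor 2 > 1, so H_1 ≅ Z/2Z.
  H_2: rank ker ∂_2 − rank ∂_3 = (12 − 12) − 0 = 0, and there is no ∂_3, so H_2 ≅ 0.

As a check, the Euler characteristic is 7 − 18 + 12 = 1, which agrees with 1 − 0 + 0 = 1.
(K is a triangulation of the real projective plane RP^2.)

Hence the Betti numbers are b_0 = 1, b_1 = 0, b_2 = 0.

b_0 = 1, b_1 = 0, b_2 = 0.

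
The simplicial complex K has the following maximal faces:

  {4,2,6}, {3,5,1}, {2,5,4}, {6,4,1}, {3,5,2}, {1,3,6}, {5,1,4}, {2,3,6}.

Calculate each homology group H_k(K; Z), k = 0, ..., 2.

Order the vertices as 1 < 2 < 3 < 4 < 5 < 6. Listing each simplex with vertices in this order, K has dimension 2 with simplices:

  0-simplices (6): [1], [2], [3], [4], [5], [6]
  1-simplices (12): [1,3], [1,4], [1,5], [1,6], [2,3], [2,4], [2,5], [2,6], [3,5], [3,6], [4,5], [4,6]
  2-simplices (8): [1,3,5], [1,3,6], [1,4,5], [1,4,6], [2,3,5], [2,3,6], [2,4,5], [2,4,6]

giving chain groups C_0 ≅ Z^6, C_1 ≅ Z^12, C_2 ≅ Z^8.

∂_1: C_1 → C_0 maps an edge to its endpoints' difference, ∂[p,q] = q − p. For instance
  ∂[3,6] = [6] − [3].
This gives a 6×12 integer matrix of rank 5; reducing to Smith normal form yields diagonal entries (1,1,1,1,1).

The boundary map ∂_2: C_2 → C_1 acts by ∂[p,q,r] = [q,r] − [p,r] + [p,q]. For instance
  ∂[1,3,6] = [3,6] − [1,6] + [1,3],
  ∂[1,4,5] = [4,5] − [1,5] + [1,4].
This gives a 12×8 integer matrix of rank 7; reducing to Smith normal form yields diagonal entries (1,1,1,1,1,1,1).

Now H_k = ker ∂_k / im ∂_{k+1}, so:

  H_0: rank C_0 − rank ∂_1 = 6 − 5 = 1, and the invariant factors of ∂_1 are all 1, so H_0 ≅ Z.
  H_1: rank ker ∂_1 − rank ∂_2 = (12 − 5) − 7 = 0, and the invariant factors of ∂_2 are all 1, so H_1 ≅ 0.
  H_2: rank ker ∂_2 − rank ∂_3 = (8 − 7) − 0 = 1, and there is no ∂_3, so H_2 ≅ Z.

H_0 ≅ Z,  H_1 = 0,  H_2 ≅ Z.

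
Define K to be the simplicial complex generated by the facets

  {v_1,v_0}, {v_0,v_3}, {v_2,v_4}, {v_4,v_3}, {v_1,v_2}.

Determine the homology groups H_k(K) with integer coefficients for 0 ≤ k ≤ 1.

K has 5 vertices, 5 edges.
rank ∂_0 = 0, rank ∂_1 = 4 ⇒ b_0 = 5 − 0 − 4 = 1; all invariant factors of ∂_1 are 1 so no torsion. So H_0 = Z.
rank ∂_1 = 4, rank ∂_2 = 0 ⇒ b_1 = 5 − 4 − 0 = 1. So H_1 = Z.

H_0 ≅ Z,  H_1 ≅ Z.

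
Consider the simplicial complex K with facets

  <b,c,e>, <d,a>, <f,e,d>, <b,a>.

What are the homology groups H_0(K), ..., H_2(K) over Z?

H_0 = Z,  H_1 = Z,  H_2 = 0.

Order the vertices as a < b < c < d < e < f. Listing each simplex with vertices in this order, K has dimension 2 with simplices:

  0-simplices (6): a, b, c, d, e, f
  1-simplices (8): ab, ad, bc, be, ce, de, df, ef
  2-simplices (2): bce, def

Hence C_0 ≅ Z^6, C_1 ≅ Z^8, C_2 ≅ Z^2.

∂_1: C_1 → C_0 sends each edge [p,q] (with p < q) to q − p.
The resulting 6×8 matrix has rank 5, and its Smith normal form has invariant factors (1,1,1,1,1).

The boundary map ∂_2: C_2 → C_1 maps a triangle to the signed sum of its edges. For instance
  ∂bce = ce − be + bc,
  ∂def = ef − df + de.
The resulting 8×2 matrix has rank 2, and its Smith normal form has invariant factors (1,1).

Now H_k = ker ∂_k / im ∂_{k+1}, so:

  H_0: rank C_0 − rank ∂_1 = 6 − 5 = 1, and the invariant factors of ∂_1 are all 1, so H_0 = Z.
  H_1: rank ker ∂_1 − rank ∂_2 = (8 − 5) − 2 = 1, and the invariant factors of ∂_2 are all 1, so H_1 = Z.
  H_2: rank ker ∂_2 − rank ∂_3 = (2 − 2) − 0 = 0, and there is no ∂_3, so H_2 = 0.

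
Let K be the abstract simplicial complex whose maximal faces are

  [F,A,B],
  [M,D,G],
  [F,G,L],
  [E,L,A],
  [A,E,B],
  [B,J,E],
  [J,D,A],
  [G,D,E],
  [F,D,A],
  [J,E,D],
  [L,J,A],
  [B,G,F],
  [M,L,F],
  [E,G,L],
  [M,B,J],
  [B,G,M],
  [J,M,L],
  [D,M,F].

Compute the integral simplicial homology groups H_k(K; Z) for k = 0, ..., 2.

Take the total order A < B < D < E < F < G < J < L < M on the vertex set. Then K (dimension 2) consists of the simplices:

  0-simplices (9): A, B, D, E, F, G, J, L, M
  1-simplices (27): AB, AD, AE, AF, AJ, AL, BE, BF, BG, BJ, BM, DE, DF, DG, DJ, DM, EG, EJ, EL, FG, FL, FM, GL, GM, JL, JM, LM
  2-simplices (18): ABE, ABF, ADF, ADJ, AEL, AJL, BEJ, BFG, BGM, BJM, DEG, DEJ, DFM, DGM, EGL, FGL, FLM, JLM

so the chain groups are C_0 ≅ Z^9, C_1 ≅ Z^27, C_2 ≅ Z^18.

Boundary ∂_1: C_1 → C_0 is given by ∂[p,q] = [q] − [p]. For instance
  ∂GM = M − G.
As a 9×27 matrix over Z this has rank 8, with invariant factors (1,1,1,1,1,1,1,1).

The boundary map ∂_2: C_2 → C_1 maps a triangle to the signed sum of its edges. For instance
  ∂EGL = GL − EL + EG,
  ∂DGM = GM − DM + DG.
The resulting 27×18 matrix has rank 18, and its Smith normal form has invariant factors (1,1,1,1,1,1,1,1,1,1,1,1,1,1,1,1,1,2).

Reading off H_k = ker ∂_k / im ∂_{k+1}:

  H_0: rank C_0 − rank ∂_1 = 9 − 8 = 1, and the invariant factors of ∂_1 are all 1, so H_0 = Z.
  H_1: rank ker ∂_1 − rank ∂_2 = (27 − 8) − 18 = 1, and ∂_2 has invariant factor 2 > 1, so H_1 = Z ⊕ Z/2.
  H_2: rank ker ∂_2 − rank ∂_3 = (18 − 18) − 0 = 0, and there is no ∂_3, so H_2 = 0.

H_0 = Z,  H_1 = Z ⊕ Z/2,  H_2 = 0.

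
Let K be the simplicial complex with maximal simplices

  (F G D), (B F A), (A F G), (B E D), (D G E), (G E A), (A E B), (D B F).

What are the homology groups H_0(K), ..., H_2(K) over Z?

Fix the vertex order A < B < D < E < F < G and write every simplex with vertices in increasing order. Then dim K = 2 and the simplices of K are:

  0-simplices (6): A, B, D, E, F, G
  1-simplices (12): AB, AE, AF, AG, BD, BE, BF, DE, DF, DG, EG, FG
  2-simplices (8): ABE, ABF, AEG, AFG, BDE, BDF, DEG, DFG

giving chain groups C_0 ≅ Z^6, C_1 ≅ Z^12, C_2 ≅ Z^8.

∂_1: C_1 → C_0 sends each edge [p,q] (with p < q) to q − p.
As a 6×12 matrix over Z this has rank 5, with invariant factors (1,1,1,1,1).

∂_2: C_2 → C_1 maps a triangle to the signed sum of its edges. For instance
  ∂BDF = DF − BF + BD,
  ∂AEG = EG − AG + AE.
As a 12×8 matrix over Z this has rank 7, with invariant factors (1,1,1,1,1,1,1).

Computing H_k = (kernel of ∂_k) / (image of ∂_{k+1}):

  H_0: rank C_0 − rank ∂_1 = 6 − 5 = 1, and the invariant factors of ∂_1 are all 1, so H_0 = Z.
  H_1: rank ker ∂_1 − rank ∂_2 = (12 − 5) − 7 = 0, and the invariant factors of ∂_2 are all 1, so H_1 = 0.
  H_2: rank ker ∂_2 − rank ∂_3 = (8 − 7) − 0 = 1, and there is no ∂_3, so H_2 = Z.

H_0 = Z,  H_1 = 0,  H_2 = Z.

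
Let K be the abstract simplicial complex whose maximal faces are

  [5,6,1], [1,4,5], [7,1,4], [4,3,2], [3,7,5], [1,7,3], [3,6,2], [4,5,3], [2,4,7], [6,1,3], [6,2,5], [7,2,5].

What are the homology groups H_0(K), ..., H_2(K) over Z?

H_0 = Z,  H_1 = Z/2,  H_2 = 0.

We work with the vertex ordering 1 < 2 < 3 < 4 < 5 < 6 < 7. The simplices of K, each written with vertices in increasing order, are:

  0-simplices (7): [1], [2], [3], [4], [5], [6], [7]
  1-simplices (18): [1,3], [1,4], [1,5], [1,6], [1,7], [2,3], [2,4], [2,5], [2,6], [2,7], [3,4], [3,5], [3,6], [3,7], [4,5], [4,7], [5,6], [5,7]
  2-simplices (12): [1,3,6], [1,3,7], [1,4,5], [1,4,7], [1,5,6], [2,3,4], [2,3,6], [2,4,7], [2,5,6], [2,5,7], [3,4,5], [3,5,7]

Hence C_0 ≅ Z^7, C_1 ≅ Z^18, C_2 ≅ Z^12.

∂_1: C_1 → C_0 is given by ∂[p,q] = [q] − [p].
This gives a 7×18 integer matrix of rank 6; reducing to Smith normal form yields diagonal entries (1,1,1,1,1,1).

Boundary ∂_2: C_2 → C_1 maps a triangle to the signed sum of its edges. For instance
  ∂[2,3,6] = [3,6] − [2,6] + [2,3],
  ∂[1,4,7] = [4,7] − [1,7] + [1,4].
As a 18×12 matrix over Z this has rank 12, with invariant factors (1,1,1,1,1,1,1,1,1,1,1,2).

Reading off H_k = ker ∂_k / im ∂_{k+1}:

  H_0: rank C_0 − rank ∂_1 = 7 − 6 = 1, and the invariant factors of ∂_1 are all 1, so H_0 = Z.
  H_1: rank ker ∂_1 − rank ∂_2 = (18 − 6) − 12 = 0, and ∂_2 has invariant factor 2 > 1, so H_1 = Z/2.
  H_2: rank ker ∂_2 − rank ∂_3 = (12 − 12) − 0 = 0, and there is no ∂_3, so H_2 = 0.

As a check, the Euler characteristic is 7 − 18 + 12 = 1, which agrees with 1 − 0 + 0 = 1.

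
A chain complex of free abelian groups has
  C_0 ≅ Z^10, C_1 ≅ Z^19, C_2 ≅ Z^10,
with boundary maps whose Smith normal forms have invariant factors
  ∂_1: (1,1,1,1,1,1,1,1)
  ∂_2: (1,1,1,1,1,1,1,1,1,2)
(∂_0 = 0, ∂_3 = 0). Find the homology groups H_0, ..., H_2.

H_0: b_0 = 10 − 0 − 8 = 2; torsion from ∂_1 factors > 1: none. So H_0 = Z^2.
H_1: b_1 = 19 − 8 − 10 = 1; torsion from ∂_2 factors > 1: [2]. So H_1 = Z ⊕ Z/2.
H_2: b_2 = 10 − 10 − 0 = 0; torsion from ∂_3 factors > 1: none. So H_2 = 0.

H_0 = Z^2,  H_1 = Z ⊕ Z/2,  H_2 = 0.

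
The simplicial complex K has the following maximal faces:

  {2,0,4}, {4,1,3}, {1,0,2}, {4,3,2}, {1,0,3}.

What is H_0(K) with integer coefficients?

K has 5 vertices, 10 edges, 5 triangles.
rank ∂_0 = 0, rank ∂_1 = 4 ⇒ b_0 = 5 − 0 − 4 = 1; all invariant factors of ∂_1 are 1 so no torsion. So H_0 = Z.

H_0 ≅ Z.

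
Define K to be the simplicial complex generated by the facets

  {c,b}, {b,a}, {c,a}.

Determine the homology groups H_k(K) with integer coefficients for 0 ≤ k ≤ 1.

H_0 = Z,  H_1 = Z.

K has 3 vertices, 3 edges.
rank ∂_0 = 0, rank ∂_1 = 2 ⇒ b_0 = 3 − 0 − 2 = 1; all invariant factors of ∂_1 are 1 so no torsion. So H_0 ≅ Z.
rank ∂_1 = 2, rank ∂_2 = 0 ⇒ b_1 = 3 − 2 − 0 = 1. So H_1 ≅ Z.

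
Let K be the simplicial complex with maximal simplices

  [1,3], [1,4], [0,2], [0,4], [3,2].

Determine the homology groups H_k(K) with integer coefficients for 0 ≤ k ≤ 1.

H_0 = Z,  H_1 = Z.

Fix the vertex order 0 < 1 < 2 < 3 < 4 and write every simplex with vertices in increasing order. Then dim K = 1 and the simplices of K are:

  0-simplices (5): [0], [1], [2], [3], [4]
  1-simplices (5): [0,2], [0,4], [1,3], [1,4], [2,3]

giving chain groups C_0 ≅ Z^5, C_1 ≅ Z^5.

Boundary ∂_1: C_1 → C_0 is given by ∂[p,q] = [q] − [p]. For instance
  ∂[1,3] = [3] − [1].
As a 5×5 matrix over Z this has rank 4, with invariant factors (1,1,1,1).

Reading off H_k = ker ∂_k / im ∂_{k+1}:

  H_0: rank C_0 − rank ∂_1 = 5 − 4 = 1, and the invariant factors of ∂_1 are all 1, so H_0 ≅ Z.
  H_1: rank ker ∂_1 − rank ∂_2 = (5 − 4) − 0 = 1, and there is no ∂_2, so H_1 ≅ Z.

As a check, the Euler characteristic is 5 − 5 = 0, which agrees with 1 − 1 = 0.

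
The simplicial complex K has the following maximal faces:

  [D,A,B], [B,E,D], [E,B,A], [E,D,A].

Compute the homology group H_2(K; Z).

H_2 = Z.

Fix the vertex order A < B < D < E and write every simplex with vertices in increasing order. Then dim K = 2 and the simplices of K are:

  0-simplices (4): A, B, D, E
  1-simplices (6): AB, AD, AE, BD, BE, DE
  2-simplices (4): ABD, ABE, ADE, BDE

Hence C_0 ≅ Z^4, C_1 ≅ Z^6, C_2 ≅ Z^4.

Boundary ∂_1: C_1 → C_0 maps an edge to its endpoints' difference, ∂[p,q] = q − p. For instance
  ∂AE = E − A.
This gives a 4×6 integer matrix of rank 3; reducing to Smith normal form yields diagonal entries (1,1,1).

Boundary ∂_2: C_2 → C_1 acts by ∂[p,q,r] = [q,r] − [p,r] + [p,q]. For instance
  ∂ADE = DE − AE + AD,
  ∂ABD = BD − AD + AB.
The resulting 6×4 matrix has rank 3, and its Smith normal form has invariant factors (1,1,1).

Now H_k = ker ∂_k / im ∂_{k+1}, so:

  H_2: rank ker ∂_2 − rank ∂_3 = (4 − 3) − 0 = 1, and there is no ∂_3, so H_2 = Z.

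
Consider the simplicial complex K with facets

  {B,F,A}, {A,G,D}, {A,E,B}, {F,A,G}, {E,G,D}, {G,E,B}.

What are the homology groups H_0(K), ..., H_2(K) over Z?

H_0 ≅ Z,  H_1 ≅ Z,  H_2 = 0.

Fix the vertex order A < B < D < E < F < G and write every simplex with vertices in increasing order. Then dim K = 2 and the simplices of K are:

  0-simplices (6): A, B, D, E, F, G
  1-simplices (12): AB, AD, AE, AF, AG, BE, BF, BG, DE, DG, EG, FG
  2-simplices (6): ABE, ABF, ADG, AFG, BEG, DEG

giving chain groups C_0 ≅ Z^6, C_1 ≅ Z^12, C_2 ≅ Z^6.

∂_1: C_1 → C_0 maps an edge to its endpoints' difference, ∂[p,q] = q − p.
As a 6×12 matrix over Z this has rank 5, with invariant factors (1,1,1,1,1).

∂_2: C_2 → C_1 acts by ∂[p,q,r] = [q,r] − [p,r] + [p,q]. For instance
  ∂BEG = EG − BG + BE,
  ∂AFG = FG − AG + AF.
As a 12×6 matrix over Z this has rank 6, with invariant factors (1,1,1,1,1,1).

Computing H_k = (kernel of ∂_k) / (image of ∂_{k+1}):

  H_0: rank C_0 − rank ∂_1 = 6 − 5 = 1, and the invariant factors of ∂_1 are all 1, so H_0 = Z.
  H_1: rank ker ∂_1 − rank ∂_2 = (12 − 5) − 6 = 1, and the invariant factors of ∂_2 are all 1, so H_1 = Z.
  H_2: rank ker ∂_2 − rank ∂_3 = (6 − 6) − 0 = 0, and there is no ∂_3, so H_2 = 0.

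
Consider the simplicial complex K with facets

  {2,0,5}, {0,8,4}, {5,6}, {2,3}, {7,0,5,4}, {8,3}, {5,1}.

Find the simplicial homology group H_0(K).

H_0 = Z.

Take the total order 0 < 1 < 2 < 3 < 4 < 5 < 6 < 7 < 8 on the vertex set. Then K (dimension 3) consists of the simplices:

  0-simplices (9): [0], [1], [2], [3], [4], [5], [6], [7], [8]
  1-simplices (14): [0,2], [0,4], [0,5], [0,7], [0,8], [1,5], [2,3], [2,5], [3,8], [4,5], [4,7], [4,8], [5,6], [5,7]
  2-simplices (6): [0,2,5], [0,4,5], [0,4,7], [0,4,8], [0,5,7], [4,5,7]
  3-simplices (1): [0,4,5,7]

so the chain groups are C_0 ≅ Z^9, C_1 ≅ Z^14, C_2 ≅ Z^6, C_3 ≅ Z^1.

The boundary map ∂_1: C_1 → C_0 is given by ∂[p,q] = [q] − [p].
As a 9×14 matrix over Z this has rank 8, with invariant factors (1,1,1,1,1,1,1,1).

The boundary map ∂_2: C_2 → C_1 maps a triangle to the signed sum of its edges. For instance
  ∂[0,4,5] = [4,5] − [0,5] + [0,4],
  ∂[0,4,8] = [4,8] − [0,8] + [0,4].
As a 14×6 matrix over Z this has rank 5, with invariant factors (1,1,1,1,1).

∂_3: C_3 → C_2 sends each 3-simplex σ to the alternating sum Σ_i (−1)^i (σ with its i-th vertex removed). For instance
  ∂[0,4,5,7] = [4,5,7] − [0,5,7] + [0,4,7] − [0,4,5].
This gives a 6×1 integer matrix of rank 1; reducing to Smith normal form yields diagonal entries (1).

Reading off H_k = ker ∂_k / im ∂_{k+1}:

  H_0: rank C_0 − rank ∂_1 = 9 − 8 = 1, and the invariant factors of ∂_1 are all 1, so H_0 ≅ Z.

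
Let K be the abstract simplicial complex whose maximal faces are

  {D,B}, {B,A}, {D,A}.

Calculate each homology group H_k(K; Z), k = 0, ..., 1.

H_0 = Z,  H_1 = Z.

Order the vertices as A < B < D. Listing each simplex with vertices in this order, K has dimension 1 with simplices:

  0-simplices (3): A, B, D
  1-simplices (3): AB, AD, BD

giving chain groups C_0 ≅ Z^3, C_1 ≅ Z^3.

Boundary ∂_1: C_1 → C_0 sends each edge [p,q] (with p < q) to q − p. For instance
  ∂AD = D − A.
The resulting 3×3 matrix has rank 2, and its Smith normal form has invariant factors (1,1).

Reading off H_k = ker ∂_k / im ∂_{k+1}:

  H_0: rank C_0 − rank ∂_1 = 3 − 2 = 1, and the invariant factors of ∂_1 are all 1, so H_0 ≅ Z.
  H_1: rank ker ∂_1 − rank ∂_2 = (3 − 2) − 0 = 1, and there is no ∂_2, so H_1 ≅ Z.

As a check, the Euler characteristic is 3 − 3 = 0, which agrees with 1 − 1 = 0.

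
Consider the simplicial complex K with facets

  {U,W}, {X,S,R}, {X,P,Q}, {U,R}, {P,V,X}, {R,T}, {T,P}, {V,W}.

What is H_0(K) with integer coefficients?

Take the total order P < Q < R < S < T < U < V < W < X on the vertex set. Then K (dimension 2) consists of the simplices:

  0-simplices (9): P, Q, R, S, T, U, V, W, X
  1-simplices (13): PQ, PT, PV, PX, QX, RS, RT, RU, RX, SX, UW, VW, VX
  2-simplices (3): PQX, PVX, RSX

giving chain groups C_0 ≅ Z^9, C_1 ≅ Z^13, C_2 ≅ Z^3.

The boundary map ∂_1: C_1 → C_0 maps an edge to its endpoints' difference, ∂[p,q] = q − p. For instance
  ∂SX = X − S.
The 9×13 boundary matrix has rank 8 and Smith normal form diag(1,1,1,1,1,1,1,1).

∂_2: C_2 → C_1 acts by ∂[p,q,r] = [q,r] − [p,r] + [p,q]. For instance
  ∂PVX = VX − PX + PV,
  ∂RSX = SX − RX + RS.
This gives a 13×3 integer matrix of rank 3; reducing to Smith normal form yields diagonal entries (1,1,1).

Reading off H_k = ker ∂_k / im ∂_{k+1}:

  H_0: rank C_0 − rank ∂_1 = 9 − 8 = 1, and the invariant factors of ∂_1 are all 1, so H_0 = Z.

H_0 ≅ Z.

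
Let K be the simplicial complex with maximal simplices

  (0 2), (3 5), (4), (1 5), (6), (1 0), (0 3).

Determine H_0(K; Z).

Order the vertices as 0 < 1 < 2 < 3 < 4 < 5 < 6. Listing each simplex with vertices in this order, K has dimension 1 with simplices:

  0-simplices (7): [0], [1], [2], [3], [4], [5], [6]
  1-simplices (5): [0,1], [0,2], [0,3], [1,5], [3,5]

giving chain groups C_0 ≅ Z^7, C_1 ≅ Z^5.

The boundary map ∂_1: C_1 → C_0 sends each edge [p,q] (with p < q) to q − p. For instance
  ∂[0,3] = [3] − [0].
The resulting 7×5 matrix has rank 4, and its Smith normal form has invariant factors (1,1,1,1).

Reading off H_k = ker ∂_k / im ∂_{k+1}:

  H_0: rank C_0 − rank ∂_1 = 7 − 4 = 3, and the invariant factors of ∂_1 are all 1, so H_0 = Z^3.

H_0 = Z^3.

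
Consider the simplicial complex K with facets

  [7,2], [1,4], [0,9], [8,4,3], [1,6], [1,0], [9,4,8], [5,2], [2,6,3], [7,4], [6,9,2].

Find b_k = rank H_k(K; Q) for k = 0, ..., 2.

b_0 = 1, b_1 = 4, b_2 = 0.

Take the total order 0 < 1 < 2 < 3 < 4 < 5 < 6 < 7 < 8 < 9 on the vertex set. Then K (dimension 2) consists of the simplices:

  0-simplices (10): [0], [1], [2], [3], [4], [5], [6], [7], [8], [9]
  1-simplices (17): [0,1], [0,9], [1,4], [1,6], [2,3], [2,5], [2,6], [2,7], [2,9], [3,4], [3,6], [3,8], [4,7], [4,8], [4,9], [6,9], [8,9]
  2-simplices (4): [2,3,6], [2,6,9], [3,4,8], [4,8,9]

so the chain groups are C_0 ≅ Z^10, C_1 ≅ Z^17, C_2 ≅ Z^4.

∂_1: C_1 → C_0 maps an edge to its endpoints' difference, ∂[p,q] = q − p. For instance
  ∂[1,4] = [4] − [1].
The 10×17 boundary matrix has rank 9 and Smith normal form diag(1,1,1,1,1,1,1,1,1).

∂_2: C_2 → C_1 maps a triangle to the signed sum of its edges. For instance
  ∂[2,6,9] = [6,9] − [2,9] + [2,6],
  ∂[3,4,8] = [4,8] − [3,8] + [3,4].
As a 17×4 matrix over Z this has rank 4, with invariant factors (1,1,1,1).

From H_k ≅ ker(∂_k) / im(∂_{k+1}) we obtain:

  H_0: rank C_0 − rank ∂_1 = 10 − 9 = 1, and the invariant factors of ∂_1 are all 1, so H_0 ≅ Z.
  H_1: rank ker ∂_1 − rank ∂_2 = (17 − 9) − 4 = 4, and the invariant factors of ∂_2 are all 1, so H_1 ≅ Z^4.
  H_2: rank ker ∂_2 − rank ∂_3 = (4 − 4) − 0 = 0, and there is no ∂_3, so H_2 ≅ 0.

Hence the Betti numbers are b_0 = 1, b_1 = 4, b_2 = 0.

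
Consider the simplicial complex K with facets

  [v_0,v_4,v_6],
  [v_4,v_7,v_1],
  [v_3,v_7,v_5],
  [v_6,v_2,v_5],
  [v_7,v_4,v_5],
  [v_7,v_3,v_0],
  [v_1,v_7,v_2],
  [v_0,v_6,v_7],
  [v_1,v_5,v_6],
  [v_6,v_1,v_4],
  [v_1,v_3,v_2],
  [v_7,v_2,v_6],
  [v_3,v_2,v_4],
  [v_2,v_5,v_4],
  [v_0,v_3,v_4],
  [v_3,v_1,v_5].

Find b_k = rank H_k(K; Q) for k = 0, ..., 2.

We work with the vertex ordering v_0 < v_1 < v_2 < v_3 < v_4 < v_5 < v_6 < v_7. The simplices of K, each written with vertices in increasing order, are:

  0-simplices (8): [v_0], [v_1], [v_2], [v_3], [v_4], [v_5], [v_6], [v_7]
  1-simplices (24): (24 of them)
  2-simplices (16): (16 of them)

giving chain groups C_0 ≅ Z^8, C_1 ≅ Z^24, C_2 ≅ Z^16.

The boundary map ∂_1: C_1 → C_0 sends each edge [p,q] (with p < q) to q − p. For instance
  ∂[v_5,v_7] = [v_7] − [v_5].
The 8×24 boundary matrix has rank 7 and Smith normal form diag(1,1,1,1,1,1,1).

∂_2: C_2 → C_1 maps a triangle to the signed sum of its edges. For instance
  ∂[v_2,v_4,v_5] = [v_4,v_5] − [v_2,v_5] + [v_2,v_4],
  ∂[v_1,v_2,v_3] = [v_2,v_3] − [v_1,v_3] + [v_1,v_2].
The 24×16 boundary matrix has rank 15 and Smith normal form diag(1,1,1,1,1,1,1,1,1,1,1,1,1,1,1).

Computing H_k = (kernel of ∂_k) / (image of ∂_{k+1}):

  H_0: rank C_0 − rank ∂_1 = 8 − 7 = 1, and the invariant factors of ∂_1 are all 1, so H_0 = Z.
  H_1: rank ker ∂_1 − rank ∂_2 = (24 − 7) − 15 = 2, and the invariant factors of ∂_2 are all 1, so H_1 = Z^2.
  H_2: rank ker ∂_2 − rank ∂_3 = (16 − 15) − 0 = 1, and there is no ∂_3, so H_2 = Z.

Hence the Betti numbers are b_0 = 1, b_1 = 2, b_2 = 1.

b_0 = 1, b_1 = 2, b_2 = 1.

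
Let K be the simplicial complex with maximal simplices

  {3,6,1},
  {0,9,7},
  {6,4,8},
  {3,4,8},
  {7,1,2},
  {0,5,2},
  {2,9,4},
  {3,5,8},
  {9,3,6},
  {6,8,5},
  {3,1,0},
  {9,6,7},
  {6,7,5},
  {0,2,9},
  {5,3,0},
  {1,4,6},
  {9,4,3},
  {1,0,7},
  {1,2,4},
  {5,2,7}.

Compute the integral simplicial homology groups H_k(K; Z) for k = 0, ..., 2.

H_0 ≅ Z,  H_1 ≅ Z ⊕ Z/2,  H_2 = 0.

Fix the vertex order 0 < 1 < 2 < 3 < 4 < 5 < 6 < 7 < 8 < 9 and write every simplex with vertices in increasing order. Then dim K = 2 and the simplices of K are:

  0-simplices (10): [0], [1], [2], [3], [4], [5], [6], [7], [8], [9]
  1-simplices (30): (30 of them)
  2-simplices (20): (20 of them)

Hence C_0 ≅ Z^10, C_1 ≅ Z^30, C_2 ≅ Z^20.

Boundary ∂_1: C_1 → C_0 sends each edge [p,q] (with p < q) to q − p.
As a 10×30 matrix over Z this has rank 9, with invariant factors (1,1,1,1,1,1,1,1,1).

∂_2: C_2 → C_1 acts by ∂[p,q,r] = [q,r] − [p,r] + [p,q]. For instance
  ∂[1,2,4] = [2,4] − [1,4] + [1,2],
  ∂[6,7,9] = [7,9] − [6,9] + [6,7].
As a 30×20 matrix over Z this has rank 20, with invariant factors (1,1,1,1,1,1,1,1,1,1,1,1,1,1,1,1,1,1,1,2).

Now H_k = ker ∂_k / im ∂_{k+1}, so:

  H_0: rank C_0 − rank ∂_1 = 10 − 9 = 1, and the invariant factors of ∂_1 are all 1, so H_0 = Z.
  H_1: rank ker ∂_1 − rank ∂_2 = (30 − 9) − 20 = 1, and ∂_2 has invariant factor 2 > 1, so H_1 = Z ⊕ Z/2.
  H_2: rank ker ∂_2 − rank ∂_3 = (20 − 20) − 0 = 0, and there is no ∂_3, so H_2 = 0.

As a check, the Euler characteristic is 10 − 30 + 20 = 0, which agrees with 1 − 1 + 0 = 0.
(K is a triangulation of the Klein bottle.)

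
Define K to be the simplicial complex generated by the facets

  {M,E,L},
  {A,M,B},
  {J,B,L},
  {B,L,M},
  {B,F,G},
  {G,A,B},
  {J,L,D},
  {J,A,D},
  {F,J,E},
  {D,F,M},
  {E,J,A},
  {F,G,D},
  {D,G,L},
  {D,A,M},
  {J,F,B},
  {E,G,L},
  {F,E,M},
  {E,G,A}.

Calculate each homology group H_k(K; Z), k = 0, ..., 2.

Take the total order A < B < D < E < F < G < J < L < M on the vertex set. Then K (dimension 2) consists of the simplices:

  0-simplices (9): A, B, D, E, F, G, J, L, M
  1-simplices (27): AB, AD, AE, AG, AJ, AM, BF, BG, BJ, BL, BM, DF, DG, DJ, DL, DM, EF, EG, EJ, EL, EM, FG, FJ, FM, GL, JL, LM
  2-simplices (18): ABG, ABM, ADJ, ADM, AEG, AEJ, BFG, BFJ, BJL, BLM, DFG, DFM, DGL, DJL, EFJ, EFM, EGL, ELM

so the chain groups are C_0 ≅ Z^9, C_1 ≅ Z^27, C_2 ≅ Z^18.

The boundary map ∂_1: C_1 → C_0 maps an edge to its endpoints' difference, ∂[p,q] = q − p. For instance
  ∂FG = G − F.
The resulting 9×27 matrix has rank 8, and its Smith normal form has invariant factors (1,1,1,1,1,1,1,1).

∂_2: C_2 → C_1 sends each 2-simplex [p,q,r] to [q,r] − [p,r] + [p,q]. For instance
  ∂BJL = JL − BL + BJ,
  ∂ELM = LM − EM + EL.
This gives a 27×18 integer matrix of rank 17; reducing to Smith normal form yields diagonal entries (1,1,1,1,1,1,1,1,1,1,1,1,1,1,1,1,1).

From H_k ≅ ker(∂_k) / im(∂_{k+1}) we obtain:

  H_0: rank C_0 − rank ∂_1 = 9 − 8 = 1, and the invariant factors of ∂_1 are all 1, so H_0 = Z.
  H_1: rank ker ∂_1 − rank ∂_2 = (27 − 8) − 17 = 2, and the invariant factors of ∂_2 are all 1, so H_1 = Z^2.
  H_2: rank ker ∂_2 − rank ∂_3 = (18 − 17) − 0 = 1, and there is no ∂_3, so H_2 = Z.

(K is a triangulation of the torus T^2.)

H_0 ≅ Z,  H_1 ≅ Z^2,  H_2 ≅ Z.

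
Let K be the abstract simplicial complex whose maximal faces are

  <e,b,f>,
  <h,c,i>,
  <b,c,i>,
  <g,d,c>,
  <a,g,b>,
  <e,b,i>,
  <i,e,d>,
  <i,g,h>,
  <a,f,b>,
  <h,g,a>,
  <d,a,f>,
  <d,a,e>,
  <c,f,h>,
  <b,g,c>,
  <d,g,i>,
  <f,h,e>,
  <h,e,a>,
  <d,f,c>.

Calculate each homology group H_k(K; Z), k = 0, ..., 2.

Order the vertices as a < b < c < d < e < f < g < h < i. Listing each simplex with vertices in this order, K has dimension 2 with simplices:

  0-simplices (9): a, b, c, d, e, f, g, h, i
  1-simplices (27): ab, ad, ae, af, ag, ah, bc, be, bf, bg, bi, cd, cf, cg, ch, ci, de, df, dg, di, ef, eh, ei, fh, gh, gi, hi
  2-simplices (18): abf, abg, ade, adf, aeh, agh, bcg, bci, bef, bei, cdf, cdg, cfh, chi, dei, dgi, efh, ghi

Hence C_0 ≅ Z^9, C_1 ≅ Z^27, C_2 ≅ Z^18.

The boundary map ∂_1: C_1 → C_0 maps an edge to its endpoints' difference, ∂[p,q] = q − p. For instance
  ∂cg = g − c.
This gives a 9×27 integer matrix of rank 8; reducing to Smith normal form yields diagonal entries (1,1,1,1,1,1,1,1).

∂_2: C_2 → C_1 maps a triangle to the signed sum of its edges. For instance
  ∂dgi = gi − di + dg,
  ∂bci = ci − bi + bc.
This gives a 27×18 integer matrix of rank 18; reducing to Smith normal form yields diagonal entries (1,1,1,1,1,1,1,1,1,1,1,1,1,1,1,1,1,2).

Now H_k = ker ∂_k / im ∂_{k+1}, so:

  H_0: rank C_0 − rank ∂_1 = 9 − 8 = 1, and the invariant factors of ∂_1 are all 1, so H_0 = Z.
  H_1: rank ker ∂_1 − rank ∂_2 = (27 − 8) − 18 = 1, and ∂_2 has invariant factor 2 > 1, so H_1 = Z ⊕ Z/2Z.
  H_2: rank ker ∂_2 − rank ∂_3 = (18 − 18) − 0 = 0, and there is no ∂_3, so H_2 = 0.

H_0 ≅ Z,  H_1 ≅ Z ⊕ Z/2Z,  H_2 = 0.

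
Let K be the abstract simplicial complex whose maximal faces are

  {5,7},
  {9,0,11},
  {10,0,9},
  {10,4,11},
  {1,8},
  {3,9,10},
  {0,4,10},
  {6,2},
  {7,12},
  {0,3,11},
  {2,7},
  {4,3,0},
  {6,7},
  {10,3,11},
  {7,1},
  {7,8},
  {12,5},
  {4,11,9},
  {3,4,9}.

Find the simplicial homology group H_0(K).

H_0 = Z^2.

Fix the vertex order 0 < 1 < 2 < 3 < 4 < 5 < 6 < 7 < 8 < 9 < 10 < 11 < 12 and write every simplex with vertices in increasing order. Then dim K = 2 and the simplices of K are:

  0-simplices (13): [0], [1], [2], [3], [4], [5], [6], [7], [8], [9], [10], [11], [12]
  1-simplices (24): (24 of them)
  2-simplices (10): [0,3,4], [0,3,11], [0,4,10], [0,9,10], [0,9,11], [3,4,9], [3,9,10], [3,10,11], [4,9,11], [4,10,11]

Hence C_0 ≅ Z^13, C_1 ≅ Z^24, C_2 ≅ Z^10.

Boundary ∂_1: C_1 → C_0 maps an edge to its endpoints' difference, ∂[p,q] = q − p.
This gives a 13×24 integer matrix of rank 11; reducing to Smith normal form yields diagonal entries (1,1,1,1,1,1,1,1,1,1,1).

The boundary map ∂_2: C_2 → C_1 maps a triangle to the signed sum of its edges. For instance
  ∂[0,3,11] = [3,11] − [0,11] + [0,3],
  ∂[4,10,11] = [10,11] − [4,11] + [4,10].
This gives a 24×10 integer matrix of rank 10; reducing to Smith normal form yields diagonal entries (1,1,1,1,1,1,1,1,1,2).

Computing H_k = (kernel of ∂_k) / (image of ∂_{k+1}):

  H_0: rank C_0 − rank ∂_1 = 13 − 11 = 2, and the invariant factors of ∂_1 are all 1, so H_0 = Z^2.

(K is a triangulation of the disjoint union of a wedge of 3 circles and the real projective plane RP^2.)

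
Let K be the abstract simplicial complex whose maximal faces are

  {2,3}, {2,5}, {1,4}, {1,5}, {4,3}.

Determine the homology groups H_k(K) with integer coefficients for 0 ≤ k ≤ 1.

We work with the vertex ordering 1 < 2 < 3 < 4 < 5. The simplices of K, each written with vertices in increasing order, are:

  0-simplices (5): [1], [2], [3], [4], [5]
  1-simplices (5): [1,4], [1,5], [2,3], [2,5], [3,4]

giving chain groups C_0 ≅ Z^5, C_1 ≅ Z^5.

Boundary ∂_1: C_1 → C_0 maps an edge to its endpoints' difference, ∂[p,q] = q − p.
This gives a 5×5 integer matrix of rank 4; reducing to Smith normal form yields diagonal entries (1,1,1,1).

From H_k ≅ ker(∂_k) / im(∂_{k+1}) we obtain:

  H_0: rank C_0 − rank ∂_1 = 5 − 4 = 1, and the invariant factors of ∂_1 are all 1, so H_0 = Z.
  H_1: rank ker ∂_1 − rank ∂_2 = (5 − 4) − 0 = 1, and there is no ∂_2, so H_1 = Z.

(K is a triangulation of the circle S^1.)

H_0 ≅ Z,  H_1 ≅ Z.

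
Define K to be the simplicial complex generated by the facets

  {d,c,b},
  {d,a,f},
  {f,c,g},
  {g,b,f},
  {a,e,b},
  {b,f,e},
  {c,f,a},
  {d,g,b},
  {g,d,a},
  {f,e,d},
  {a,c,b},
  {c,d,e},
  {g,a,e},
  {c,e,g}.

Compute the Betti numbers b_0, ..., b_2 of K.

Fix the vertex order a < b < c < d < e < f < g and write every simplex with vertices in increasing order. Then dim K = 2 and the simplices of K are:

  0-simplices (7): a, b, c, d, e, f, g
  1-simplices (21): ab, ac, ad, ae, af, ag, bc, bd, be, bf, bg, cd, ce, cf, cg, de, df, dg, ef, eg, fg
  2-simplices (14): abc, abe, acf, adf, adg, aeg, bcd, bdg, bef, bfg, cde, ceg, cfg, def

Hence C_0 ≅ Z^7, C_1 ≅ Z^21, C_2 ≅ Z^14.

Boundary ∂_1: C_1 → C_0 is given by ∂[p,q] = [q] − [p].
The resulting 7×21 matrix has rank 6, and its Smith normal form has invariant factors (1,1,1,1,1,1).

Boundary ∂_2: C_2 → C_1 sends each 2-simplex [p,q,r] to [q,r] − [p,r] + [p,q]. For instance
  ∂def = ef − df + de,
  ∂aeg = eg − ag + ae.
This gives a 21×14 integer matrix of rank 13; reducing to Smith normal form yields diagonal entries (1,1,1,1,1,1,1,1,1,1,1,1,1).

Computing H_k = (kernel of ∂_k) / (image of ∂_{k+1}):

  H_0: rank C_0 − rank ∂_1 = 7 − 6 = 1, and the invariant factors of ∂_1 are all 1, so H_0 ≅ Z.
  H_1: rank ker ∂_1 − rank ∂_2 = (21 − 6) − 13 = 2, and the invariant factors of ∂_2 are all 1, so H_1 ≅ Z^2.
  H_2: rank ker ∂_2 − rank ∂_3 = (14 − 13) − 0 = 1, and there is no ∂_3, so H_2 ≅ Z.

Hence the Betti numbers are b_0 = 1, b_1 = 2, b_2 = 1.

b_0 = 1, b_1 = 2, b_2 = 1.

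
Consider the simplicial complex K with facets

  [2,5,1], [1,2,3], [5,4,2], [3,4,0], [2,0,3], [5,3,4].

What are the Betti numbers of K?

b_0 = 1, b_1 = 1, b_2 = 0.

Order the vertices as 0 < 1 < 2 < 3 < 4 < 5. Listing each simplex with vertices in this order, K has dimension 2 with simplices:

  0-simplices (6): [0], [1], [2], [3], [4], [5]
  1-simplices (12): [0,2], [0,3], [0,4], [1,2], [1,3], [1,5], [2,3], [2,4], [2,5], [3,4], [3,5], [4,5]
  2-simplices (6): [0,2,3], [0,3,4], [1,2,3], [1,2,5], [2,4,5], [3,4,5]

so the chain groups are C_0 ≅ Z^6, C_1 ≅ Z^12, C_2 ≅ Z^6.

Boundary ∂_1: C_1 → C_0 maps an edge to its endpoints' difference, ∂[p,q] = q − p. For instance
  ∂[1,2] = [2] − [1].
The 6×12 boundary matrix has rank 5 and Smith normal form diag(1,1,1,1,1).

The boundary map ∂_2: C_2 → C_1 sends each 2-simplex [p,q,r] to [q,r] − [p,r] + [p,q]. For instance
  ∂[0,3,4] = [3,4] − [0,4] + [0,3],
  ∂[1,2,5] = [2,5] − [1,5] + [1,2].
The resulting 12×6 matrix has rank 6, and its Smith normal form has invariant factors (1,1,1,1,1,1).

From H_k ≅ ker(∂_k) / im(∂_{k+1}) we obtain:

  H_0: rank C_0 − rank ∂_1 = 6 − 5 = 1, and the invariant factors of ∂_1 are all 1, so H_0 ≅ Z.
  H_1: rank ker ∂_1 − rank ∂_2 = (12 − 5) − 6 = 1, and the invariant factors of ∂_2 are all 1, so H_1 ≅ Z.
  H_2: rank ker ∂_2 − rank ∂_3 = (6 − 6) − 0 = 0, and there is no ∂_3, so H_2 ≅ 0.

Hence the Betti numbers are b_0 = 1, b_1 = 1, b_2 = 0.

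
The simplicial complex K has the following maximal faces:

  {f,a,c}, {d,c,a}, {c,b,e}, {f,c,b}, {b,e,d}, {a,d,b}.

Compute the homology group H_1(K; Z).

H_1 ≅ Z.

Take the total order a < b < c < d < e < f on the vertex set. Then K (dimension 2) consists of the simplices:

  0-simplices (6): a, b, c, d, e, f
  1-simplices (12): ab, ac, ad, af, bc, bd, be, bf, cd, ce, cf, de
  2-simplices (6): abd, acd, acf, bce, bcf, bde

giving chain groups C_0 ≅ Z^6, C_1 ≅ Z^12, C_2 ≅ Z^6.

The boundary map ∂_1: C_1 → C_0 sends each edge [p,q] (with p < q) to q − p.
The 6×12 boundary matrix has rank 5 and Smith normal form diag(1,1,1,1,1).

The boundary map ∂_2: C_2 → C_1 maps a triangle to the signed sum of its edges. For instance
  ∂bde = de − be + bd,
  ∂acd = cd − ad + ac.
The resulting 12×6 matrix has rank 6, and its Smith normal form has invariant factors (1,1,1,1,1,1).

Reading off H_k = ker ∂_k / im ∂_{k+1}:

  H_1: rank ker ∂_1 − rank ∂_2 = (12 − 5) − 6 = 1, and the invariant factors of ∂_2 are all 1, so H_1 = Z.

(K is a triangulation of the cylinder S^1 x I.)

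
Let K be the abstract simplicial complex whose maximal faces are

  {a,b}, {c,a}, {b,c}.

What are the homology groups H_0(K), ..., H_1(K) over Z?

Take the total order a < b < c on the vertex set. Then K (dimension 1) consists of the simplices:

  0-simplices (3): a, b, c
  1-simplices (3): ab, ac, bc

giving chain groups C_0 ≅ Z^3, C_1 ≅ Z^3.

∂_1: C_1 → C_0 is given by ∂[p,q] = [q] − [p]. For instance
  ∂ac = c − a.
This gives a 3×3 integer matrix of rank 2; reducing to Smith normal form yields diagonal entries (1,1).

Now H_k = ker ∂_k / im ∂_{k+1}, so:

  H_0: rank C_0 − rank ∂_1 = 3 − 2 = 1, and the invariant factors of ∂_1 are all 1, so H_0 = Z.
  H_1: rank ker ∂_1 − rank ∂_2 = (3 − 2) − 0 = 1, and there is no ∂_2, so H_1 = Z.

As a check, the Euler characteristic is 3 − 3 = 0, which agrees with 1 − 1 = 0.
(K is a triangulation of the circle S^1.)

H_0 ≅ Z,  H_1 ≅ Z.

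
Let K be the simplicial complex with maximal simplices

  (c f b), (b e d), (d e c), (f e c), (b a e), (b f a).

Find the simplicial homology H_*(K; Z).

K has 6 vertices, 12 edges, 6 triangles.
rank ∂_0 = 0, rank ∂_1 = 5 ⇒ b_0 = 6 − 0 − 5 = 1; all invariant factors of ∂_1 are 1 so no torsion. So H_0 ≅ Z.
rank ∂_1 = 5, rank ∂_2 = 6 ⇒ b_1 = 12 − 5 − 6 = 1; all invariant factors of ∂_2 are 1 so no torsion. So H_1 ≅ Z.
rank ∂_2 = 6, rank ∂_3 = 0 ⇒ b_2 = 6 − 6 − 0 = 0. So H_2 ≅ 0.

H_0 = Z,  H_1 = Z,  H_2 = 0.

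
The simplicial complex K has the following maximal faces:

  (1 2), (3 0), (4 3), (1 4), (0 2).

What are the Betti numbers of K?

b_0 = 1, b_1 = 1.

K has 5 vertices, 5 edges.
rank ∂_0 = 0, rank ∂_1 = 4 ⇒ b_0 = 5 − 0 − 4 = 1; all invariant factors of ∂_1 are 1 so no torsion. So H_0 = Z.
rank ∂_1 = 4, rank ∂_2 = 0 ⇒ b_1 = 5 − 4 − 0 = 1. So H_1 = Z.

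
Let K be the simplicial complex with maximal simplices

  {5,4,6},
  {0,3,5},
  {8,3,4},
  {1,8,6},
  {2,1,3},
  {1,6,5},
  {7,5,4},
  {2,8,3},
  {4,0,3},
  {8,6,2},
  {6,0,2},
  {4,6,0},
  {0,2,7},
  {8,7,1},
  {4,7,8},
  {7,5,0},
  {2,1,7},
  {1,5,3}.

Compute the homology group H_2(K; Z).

H_2 ≅ 0.

Fix the vertex order 0 < 1 < 2 < 3 < 4 < 5 < 6 < 7 < 8 and write every simplex with vertices in increasing order. Then dim K = 2 and the simplices of K are:

  0-simplices (9): [0], [1], [2], [3], [4], [5], [6], [7], [8]
  1-simplices (27): (27 of them)
  2-simplices (18): [0,2,6], [0,2,7], [0,3,4], [0,3,5], [0,4,6], [0,5,7], [1,2,3], [1,2,7], [1,3,5], [1,5,6], [1,6,8], [1,7,8], [2,3,8], [2,6,8], [3,4,8], [4,5,6], [4,5,7], [4,7,8]

so the chain groups are C_0 ≅ Z^9, C_1 ≅ Z^27, C_2 ≅ Z^18.

Boundary ∂_1: C_1 → C_0 is given by ∂[p,q] = [q] − [p]. For instance
  ∂[4,7] = [7] − [4].
This gives a 9×27 integer matrix of rank 8; reducing to Smith normal form yields diagonal entries (1,1,1,1,1,1,1,1).

The boundary map ∂_2: C_2 → C_1 maps a triangle to the signed sum of its edges. For instance
  ∂[4,7,8] = [7,8] − [4,8] + [4,7],
  ∂[2,3,8] = [3,8] − [2,8] + [2,3].
As a 27×18 matrix over Z this has rank 18, with invariant factors (1,1,1,1,1,1,1,1,1,1,1,1,1,1,1,1,1,2).

From H_k ≅ ker(∂_k) / im(∂_{k+1}) we obtain:

  H_2: rank ker ∂_2 − rank ∂_3 = (18 − 18) − 0 = 0, and there is no ∂_3, so H_2 = 0.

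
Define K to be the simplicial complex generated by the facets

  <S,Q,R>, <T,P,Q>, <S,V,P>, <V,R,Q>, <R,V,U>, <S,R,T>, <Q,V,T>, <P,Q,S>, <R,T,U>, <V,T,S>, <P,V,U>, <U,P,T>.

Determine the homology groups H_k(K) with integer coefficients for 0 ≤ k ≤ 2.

Take the total order P < Q < R < S < T < U < V on the vertex set. Then K (dimension 2) consists of the simplices:

  0-simplices (7): P, Q, R, S, T, U, V
  1-simplices (18): PQ, PS, PT, PU, PV, QR, QS, QT, QV, RS, RT, RU, RV, ST, SV, TU, TV, UV
  2-simplices (12): PQS, PQT, PSV, PTU, PUV, QRS, QRV, QTV, RST, RTU, RUV, STV

Hence C_0 ≅ Z^7, C_1 ≅ Z^18, C_2 ≅ Z^12.

The boundary map ∂_1: C_1 → C_0 sends each edge [p,q] (with p < q) to q − p. For instance
  ∂PT = T − P.
This gives a 7×18 integer matrix of rank 6; reducing to Smith normal form yields diagonal entries (1,1,1,1,1,1).

Boundary ∂_2: C_2 → C_1 sends each 2-simplex [p,q,r] to [q,r] − [p,r] + [p,q]. For instance
  ∂QRV = RV − QV + QR,
  ∂RUV = UV − RV + RU.
This gives a 18×12 integer matrix of rank 12; reducing to Smith normal form yields diagonal entries (1,1,1,1,1,1,1,1,1,1,1,2).

Now H_k = ker ∂_k / im ∂_{k+1}, so:

  H_0: rank C_0 − rank ∂_1 = 7 − 6 = 1, and the invariant factors of ∂_1 are all 1, so H_0 ≅ Z.
  H_1: rank ker ∂_1 − rank ∂_2 = (18 − 6) − 12 = 0, and ∂_2 has invariant factor 2 > 1, so H_1 ≅ Z/2Z.
  H_2: rank ker ∂_2 − rank ∂_3 = (12 − 12) − 0 = 0, and there is no ∂_3, so H_2 ≅ 0.

H_0 = Z,  H_1 = Z/2Z,  H_2 = 0.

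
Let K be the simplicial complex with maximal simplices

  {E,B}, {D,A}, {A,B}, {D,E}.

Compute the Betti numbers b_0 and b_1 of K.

Take the total order A < B < D < E on the vertex set. Then K (dimension 1) consists of the simplices:

  0-simplices (4): A, B, D, E
  1-simplices (4): AB, AD, BE, DE

Hence C_0 ≅ Z^4, C_1 ≅ Z^4.

∂_1: C_1 → C_0 maps an edge to its endpoints' difference, ∂[p,q] = q − p.
The resulting 4×4 matrix has rank 3, and its Smith normal form has invariant factors (1,1,1).

Now H_k = ker ∂_k / im ∂_{k+1}, so:

  H_0: rank C_0 − rank ∂_1 = 4 − 3 = 1, and the invariant factors of ∂_1 are all 1, so H_0 = Z.
  H_1: rank ker ∂_1 − rank ∂_2 = (4 − 3) − 0 = 1, and there is no ∂_2, so H_1 = Z.

As a check, the Euler characteristic is 4 − 4 = 0, which agrees with 1 − 1 = 0.

Hence the Betti numbers are b_0 = 1, b_1 = 1.

b_0 = 1, b_1 = 1.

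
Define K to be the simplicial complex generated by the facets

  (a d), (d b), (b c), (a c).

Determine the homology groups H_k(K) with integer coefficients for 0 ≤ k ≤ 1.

H_0 = Z,  H_1 = Z.

We work with the vertex ordering a < b < c < d. The simplices of K, each written with vertices in increasing order, are:

  0-simplices (4): a, b, c, d
  1-simplices (4): ac, ad, bc, bd

giving chain groups C_0 ≅ Z^4, C_1 ≅ Z^4.

∂_1: C_1 → C_0 maps an edge to its endpoints' difference, ∂[p,q] = q − p. For instance
  ∂ad = d − a.
The resulting 4×4 matrix has rank 3, and its Smith normal form has invariant factors (1,1,1).

From H_k ≅ ker(∂_k) / im(∂_{k+1}) we obtain:

  H_0: rank C_0 − rank ∂_1 = 4 − 3 = 1, and the invariant factors of ∂_1 are all 1, so H_0 ≅ Z.
  H_1: rank ker ∂_1 − rank ∂_2 = (4 − 3) − 0 = 1, and there is no ∂_2, so H_1 ≅ Z.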